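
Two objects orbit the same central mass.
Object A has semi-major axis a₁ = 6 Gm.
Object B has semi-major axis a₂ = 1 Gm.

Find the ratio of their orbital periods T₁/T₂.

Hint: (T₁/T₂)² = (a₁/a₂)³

Convert to SI: a₁ = 6 Gm = 6e+09 m; a₂ = 1 Gm = 1e+09 m.
From Kepler's third law, (T₁/T₂)² = (a₁/a₂)³, so T₁/T₂ = (a₁/a₂)^(3/2).
a₁/a₂ = 6e+09 / 1e+09 = 6.
T₁/T₂ = (6)^(3/2) ≈ 14.7.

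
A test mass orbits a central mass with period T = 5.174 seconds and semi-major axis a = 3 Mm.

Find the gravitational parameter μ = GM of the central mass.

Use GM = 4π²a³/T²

Convert to SI: a = 3 Mm = 3e+06 m.
GM = 4π² · a³ / T².
GM = 4π² · (3e+06)³ / (5.174)² m³/s² ≈ 3.982e+19 m³/s² = 3.982 × 10^19 m³/s².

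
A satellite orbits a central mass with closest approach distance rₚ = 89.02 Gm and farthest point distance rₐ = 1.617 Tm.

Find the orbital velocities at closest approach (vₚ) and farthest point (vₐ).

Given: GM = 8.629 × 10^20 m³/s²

Convert to SI: rₚ = 89.02 Gm = 8.902e+10 m; rₐ = 1.617 Tm = 1.617e+12 m.
Use the vis-viva equation v² = GM(2/r − 1/a) with a = (rₚ + rₐ)/2 = (8.902e+10 + 1.617e+12)/2 = 8.5301e+11 m.
vₚ = √(GM · (2/rₚ − 1/a)) = √(8.629e+20 · (2/8.902e+10 − 1/8.5301e+11)) m/s ≈ 1.356e+05 m/s = 135.6 km/s.
vₐ = √(GM · (2/rₐ − 1/a)) = √(8.629e+20 · (2/1.617e+12 − 1/8.5301e+11)) m/s ≈ 7463 m/s = 7.463 km/s.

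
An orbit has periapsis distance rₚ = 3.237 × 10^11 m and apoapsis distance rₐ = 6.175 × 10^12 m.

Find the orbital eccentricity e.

e = (rₐ − rₚ) / (rₐ + rₚ).
e = (6.175e+12 − 3.237e+11) / (6.175e+12 + 3.237e+11) = 5.8513e+12 / 6.4987e+12 ≈ 0.9004.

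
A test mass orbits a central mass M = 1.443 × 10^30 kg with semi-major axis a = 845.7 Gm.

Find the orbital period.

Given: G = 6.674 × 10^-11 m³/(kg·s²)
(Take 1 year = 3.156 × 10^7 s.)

Convert to SI: a = 845.7 Gm = 8.457e+11 m.
GM = G · M = 6.674e-11 · 1.443e+30 = 9.63058e+19 m³/s².
Kepler's third law: T = 2π √(a³ / GM).
Substituting a = 8.457e+11 m and GM = 9.63058e+19 m³/s²:
T = 2π √((8.457e+11)³ / 9.63058e+19) s
T ≈ 4.979e+08 s = 15.78 years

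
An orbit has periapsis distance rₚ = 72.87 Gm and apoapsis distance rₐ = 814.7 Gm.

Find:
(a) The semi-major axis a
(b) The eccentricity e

Convert to SI: rₚ = 72.87 Gm = 7.287e+10 m; rₐ = 814.7 Gm = 8.147e+11 m.
(a) a = (rₚ + rₐ) / 2 = (7.287e+10 + 8.147e+11) / 2 ≈ 4.438e+11 m = 443.8 Gm.
(b) e = (rₐ − rₚ) / (rₐ + rₚ) = (8.147e+11 − 7.287e+10) / (8.147e+11 + 7.287e+10) ≈ 0.8358.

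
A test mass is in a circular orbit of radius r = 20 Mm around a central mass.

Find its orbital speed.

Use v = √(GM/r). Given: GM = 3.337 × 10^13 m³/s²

Convert to SI: r = 20 Mm = 2e+07 m.
For a circular orbit, gravity supplies the centripetal force, so v = √(GM / r).
v = √(3.337e+13 / 2e+07) m/s ≈ 1292 m/s = 1.292 km/s.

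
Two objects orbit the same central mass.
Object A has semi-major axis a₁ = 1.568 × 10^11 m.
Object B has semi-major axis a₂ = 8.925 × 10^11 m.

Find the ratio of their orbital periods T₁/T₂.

From Kepler's third law, (T₁/T₂)² = (a₁/a₂)³, so T₁/T₂ = (a₁/a₂)^(3/2).
a₁/a₂ = 1.568e+11 / 8.925e+11 = 0.175686.
T₁/T₂ = (0.175686)^(3/2) ≈ 0.07364.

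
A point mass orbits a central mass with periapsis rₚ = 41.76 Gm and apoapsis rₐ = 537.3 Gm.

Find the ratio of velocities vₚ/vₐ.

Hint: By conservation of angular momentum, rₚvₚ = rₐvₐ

Convert to SI: rₚ = 41.76 Gm = 4.176e+10 m; rₐ = 537.3 Gm = 5.373e+11 m.
Conservation of angular momentum gives rₚvₚ = rₐvₐ, so vₚ/vₐ = rₐ/rₚ.
vₚ/vₐ = 5.373e+11 / 4.176e+10 ≈ 12.87.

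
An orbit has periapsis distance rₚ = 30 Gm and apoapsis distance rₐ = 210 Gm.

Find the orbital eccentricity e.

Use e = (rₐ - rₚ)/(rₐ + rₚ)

Convert to SI: rₚ = 30 Gm = 3e+10 m; rₐ = 210 Gm = 2.1e+11 m.
e = (rₐ − rₚ) / (rₐ + rₚ).
e = (2.1e+11 − 3e+10) / (2.1e+11 + 3e+10) = 1.8e+11 / 2.4e+11 ≈ 0.75.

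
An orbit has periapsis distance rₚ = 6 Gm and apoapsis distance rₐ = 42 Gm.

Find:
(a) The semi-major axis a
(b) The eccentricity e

Convert to SI: rₚ = 6 Gm = 6e+09 m; rₐ = 42 Gm = 4.2e+10 m.
(a) a = (rₚ + rₐ) / 2 = (6e+09 + 4.2e+10) / 2 ≈ 2.4e+10 m = 24 Gm.
(b) e = (rₐ − rₚ) / (rₐ + rₚ) = (4.2e+10 − 6e+09) / (4.2e+10 + 6e+09) ≈ 0.75.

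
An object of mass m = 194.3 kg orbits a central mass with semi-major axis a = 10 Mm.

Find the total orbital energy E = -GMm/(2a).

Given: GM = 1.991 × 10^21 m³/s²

Convert to SI: a = 10 Mm = 1e+07 m.
E = −GMm / (2a).
E = −1.991e+21 · 194.3 / (2 · 1e+07) J ≈ -1.934e+16 J = -19.34 PJ.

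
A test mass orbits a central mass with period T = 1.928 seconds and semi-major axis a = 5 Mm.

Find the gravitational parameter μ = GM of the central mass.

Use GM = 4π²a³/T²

Convert to SI: a = 5 Mm = 5e+06 m.
GM = 4π² · a³ / T².
GM = 4π² · (5e+06)³ / (1.928)² m³/s² ≈ 1.328e+21 m³/s² = 1.328 × 10^21 m³/s².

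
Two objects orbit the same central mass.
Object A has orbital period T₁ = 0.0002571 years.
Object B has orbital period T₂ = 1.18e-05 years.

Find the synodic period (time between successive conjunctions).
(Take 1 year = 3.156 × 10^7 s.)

Convert to SI: T₁ = 0.0002571 years = 8114.08 s; T₂ = 1.18e-05 years = 372.408 s.
T_syn = |T₁ · T₂ / (T₁ − T₂)|.
T_syn = |8114.08 · 372.408 / (8114.08 − 372.408)| s ≈ 390.3 s = 1.237e-05 years.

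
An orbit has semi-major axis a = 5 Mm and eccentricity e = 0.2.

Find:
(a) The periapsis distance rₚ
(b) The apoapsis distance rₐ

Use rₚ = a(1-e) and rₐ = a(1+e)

Convert to SI: a = 5 Mm = 5e+06 m.
(a) rₚ = a(1 − e) = 5e+06 · (1 − 0.2) = 5e+06 · 0.8 ≈ 4e+06 m = 4 Mm.
(b) rₐ = a(1 + e) = 5e+06 · (1 + 0.2) = 5e+06 · 1.2 ≈ 6e+06 m = 6 Mm.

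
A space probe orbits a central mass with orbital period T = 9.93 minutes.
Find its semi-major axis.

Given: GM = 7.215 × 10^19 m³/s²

Convert to SI: T = 9.93 minutes = 595.8 s.
Invert Kepler's third law: a = (GM · T² / (4π²))^(1/3).
Substituting T = 595.8 s and GM = 7.215e+19 m³/s²:
a = (7.215e+19 · (595.8)² / (4π²))^(1/3) m
a ≈ 8.657e+07 m = 86.57 Mm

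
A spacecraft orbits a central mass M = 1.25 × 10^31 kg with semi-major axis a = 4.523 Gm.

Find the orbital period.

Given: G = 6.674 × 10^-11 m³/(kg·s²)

Convert to SI: a = 4.523 Gm = 4.523e+09 m.
GM = G · M = 6.674e-11 · 1.25e+31 = 8.3425e+20 m³/s².
Kepler's third law: T = 2π √(a³ / GM).
Substituting a = 4.523e+09 m and GM = 8.3425e+20 m³/s²:
T = 2π √((4.523e+09)³ / 8.3425e+20) s
T ≈ 6.617e+04 s = 18.38 hours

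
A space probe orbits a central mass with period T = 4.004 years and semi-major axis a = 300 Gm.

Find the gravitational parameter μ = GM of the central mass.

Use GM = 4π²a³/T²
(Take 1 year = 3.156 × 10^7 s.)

Convert to SI: T = 4.004 years = 1.26366e+08 s; a = 300 Gm = 3e+11 m.
GM = 4π² · a³ / T².
GM = 4π² · (3e+11)³ / (1.26366e+08)² m³/s² ≈ 6.675e+19 m³/s² = 6.675 × 10^19 m³/s².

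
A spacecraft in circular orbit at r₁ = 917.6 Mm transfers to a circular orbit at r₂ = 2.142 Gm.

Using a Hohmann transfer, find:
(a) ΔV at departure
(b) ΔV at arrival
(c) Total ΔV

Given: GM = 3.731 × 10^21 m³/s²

Convert to SI: r₁ = 917.6 Mm = 9.176e+08 m; r₂ = 2.142 Gm = 2.142e+09 m.
Transfer semi-major axis: a_t = (r₁ + r₂)/2 = (9.176e+08 + 2.142e+09)/2 = 1.5298e+09 m.
Circular speeds: v₁ = √(GM/r₁) = 2.01644e+06 m/s, v₂ = √(GM/r₂) = 1.31978e+06 m/s.
Transfer speeds (vis-viva v² = GM(2/r − 1/a_t)): v₁ᵗ = 2.38604e+06 m/s, v₂ᵗ = 1.02214e+06 m/s.
(a) ΔV₁ = |v₁ᵗ − v₁| ≈ 3.696e+05 m/s = 369.6 km/s.
(b) ΔV₂ = |v₂ − v₂ᵗ| ≈ 2.976e+05 m/s = 297.6 km/s.
(c) ΔV_total = ΔV₁ + ΔV₂ ≈ 6.672e+05 m/s = 667.2 km/s.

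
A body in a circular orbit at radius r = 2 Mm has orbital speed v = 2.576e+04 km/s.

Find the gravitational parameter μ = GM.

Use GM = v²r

Convert to SI: r = 2 Mm = 2e+06 m; v = 2.576e+04 km/s = 2.576e+07 m/s.
For a circular orbit v² = GM/r, so GM = v² · r.
GM = (2.576e+07)² · 2e+06 m³/s² ≈ 1.327e+21 m³/s² = 1.327 × 10^21 m³/s².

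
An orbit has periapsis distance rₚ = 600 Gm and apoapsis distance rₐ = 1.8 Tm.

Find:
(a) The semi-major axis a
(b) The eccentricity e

Convert to SI: rₚ = 600 Gm = 6e+11 m; rₐ = 1.8 Tm = 1.8e+12 m.
(a) a = (rₚ + rₐ) / 2 = (6e+11 + 1.8e+12) / 2 ≈ 1.2e+12 m = 1.2 Tm.
(b) e = (rₐ − rₚ) / (rₐ + rₚ) = (1.8e+12 − 6e+11) / (1.8e+12 + 6e+11) ≈ 0.5.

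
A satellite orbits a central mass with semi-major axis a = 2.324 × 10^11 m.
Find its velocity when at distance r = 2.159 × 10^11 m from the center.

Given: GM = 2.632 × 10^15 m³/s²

Vis-viva: v = √(GM · (2/r − 1/a)).
2/r − 1/a = 2/2.159e+11 − 1/2.324e+11 = 4.96062e-12 m⁻¹.
v = √(2.632e+15 · 4.96062e-12) m/s ≈ 114.3 m/s = 114.3 m/s.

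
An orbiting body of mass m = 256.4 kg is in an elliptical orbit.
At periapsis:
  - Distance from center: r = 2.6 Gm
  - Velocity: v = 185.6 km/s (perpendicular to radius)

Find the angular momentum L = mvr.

Convert to SI: r = 2.6 Gm = 2.6e+09 m; v = 185.6 km/s = 185600 m/s.
Since v is perpendicular to r, L = m · v · r.
L = 256.4 · 185600 · 2.6e+09 kg·m²/s ≈ 1.237e+17 kg·m²/s.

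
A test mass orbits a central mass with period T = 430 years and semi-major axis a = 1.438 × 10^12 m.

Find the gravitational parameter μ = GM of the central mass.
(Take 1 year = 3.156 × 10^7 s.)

Convert to SI: T = 430 years = 1.35708e+10 s.
GM = 4π² · a³ / T².
GM = 4π² · (1.438e+12)³ / (1.35708e+10)² m³/s² ≈ 6.374e+17 m³/s² = 6.374 × 10^17 m³/s².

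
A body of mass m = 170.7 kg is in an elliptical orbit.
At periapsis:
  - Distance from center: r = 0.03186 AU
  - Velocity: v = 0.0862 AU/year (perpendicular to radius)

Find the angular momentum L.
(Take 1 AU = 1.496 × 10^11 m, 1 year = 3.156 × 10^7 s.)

Convert to SI: r = 0.03186 AU = 4.76626e+09 m; v = 0.0862 AU/year = 408.603 m/s.
Since v is perpendicular to r, L = m · v · r.
L = 170.7 · 408.603 · 4.76626e+09 kg·m²/s ≈ 3.324e+14 kg·m²/s.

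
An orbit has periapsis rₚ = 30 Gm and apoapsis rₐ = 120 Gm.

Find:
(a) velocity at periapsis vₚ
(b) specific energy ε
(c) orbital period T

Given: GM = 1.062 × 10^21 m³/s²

Convert to SI: rₚ = 30 Gm = 3e+10 m; rₐ = 120 Gm = 1.2e+11 m.
(a) With a = (rₚ + rₐ)/2 = 7.5e+10 m, vₚ = √(GM (2/rₚ − 1/a)) = √(1.062e+21 · (2/3e+10 − 1/7.5e+10)) m/s ≈ 2.38e+05 m/s
(b) With a = (rₚ + rₐ)/2 = 7.5e+10 m, ε = −GM/(2a) = −1.062e+21/(2 · 7.5e+10) J/kg ≈ -7.08e+09 J/kg
(c) With a = (rₚ + rₐ)/2 = 7.5e+10 m, T = 2π √(a³/GM) = 2π √((7.5e+10)³/1.062e+21) s ≈ 3.96e+06 s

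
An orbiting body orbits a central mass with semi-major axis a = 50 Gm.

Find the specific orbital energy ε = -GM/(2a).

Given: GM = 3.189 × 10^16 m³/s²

Convert to SI: a = 50 Gm = 5e+10 m.
ε = −GM / (2a).
ε = −3.189e+16 / (2 · 5e+10) J/kg ≈ -3.189e+05 J/kg = -318.9 kJ/kg.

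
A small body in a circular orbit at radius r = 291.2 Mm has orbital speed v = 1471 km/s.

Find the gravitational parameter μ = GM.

Convert to SI: r = 291.2 Mm = 2.912e+08 m; v = 1471 km/s = 1.471e+06 m/s.
For a circular orbit v² = GM/r, so GM = v² · r.
GM = (1.471e+06)² · 2.912e+08 m³/s² ≈ 6.301e+20 m³/s² = 6.301 × 10^20 m³/s².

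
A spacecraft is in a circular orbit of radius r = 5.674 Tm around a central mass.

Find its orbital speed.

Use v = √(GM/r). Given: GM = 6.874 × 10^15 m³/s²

Convert to SI: r = 5.674 Tm = 5.674e+12 m.
For a circular orbit, gravity supplies the centripetal force, so v = √(GM / r).
v = √(6.874e+15 / 5.674e+12) m/s ≈ 34.81 m/s = 34.81 m/s.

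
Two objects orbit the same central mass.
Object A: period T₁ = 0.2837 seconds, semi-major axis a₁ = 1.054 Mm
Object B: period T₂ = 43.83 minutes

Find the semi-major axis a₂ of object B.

Convert to SI: a₁ = 1.054 Mm = 1.054e+06 m; T₂ = 43.83 minutes = 2629.8 s.
Kepler's third law: (T₁/T₂)² = (a₁/a₂)³ ⇒ a₂ = a₁ · (T₂/T₁)^(2/3).
T₂/T₁ = 2629.8 / 0.2837 = 9269.65.
a₂ = 1.054e+06 · (9269.65)^(2/3) m ≈ 4.651e+08 m = 465.1 Mm.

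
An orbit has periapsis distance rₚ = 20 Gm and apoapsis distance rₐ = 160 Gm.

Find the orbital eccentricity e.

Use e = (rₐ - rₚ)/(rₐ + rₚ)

Convert to SI: rₚ = 20 Gm = 2e+10 m; rₐ = 160 Gm = 1.6e+11 m.
e = (rₐ − rₚ) / (rₐ + rₚ).
e = (1.6e+11 − 2e+10) / (1.6e+11 + 2e+10) = 1.4e+11 / 1.8e+11 ≈ 0.7778.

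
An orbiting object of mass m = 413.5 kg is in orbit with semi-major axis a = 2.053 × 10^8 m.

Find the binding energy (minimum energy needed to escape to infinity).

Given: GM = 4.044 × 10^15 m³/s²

Total orbital energy is E = −GMm/(2a); binding energy is E_bind = −E = GMm/(2a).
E_bind = 4.044e+15 · 413.5 / (2 · 2.053e+08) J ≈ 4.073e+09 J = 4.073 GJ.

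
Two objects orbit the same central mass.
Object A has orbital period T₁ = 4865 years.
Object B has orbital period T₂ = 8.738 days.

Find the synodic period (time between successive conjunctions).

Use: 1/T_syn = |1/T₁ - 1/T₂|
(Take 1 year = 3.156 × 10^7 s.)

Convert to SI: T₁ = 4865 years = 1.53539e+11 s; T₂ = 8.738 days = 754963 s.
T_syn = |T₁ · T₂ / (T₁ − T₂)|.
T_syn = |1.53539e+11 · 754963 / (1.53539e+11 − 754963)| s ≈ 7.55e+05 s = 8.738 days.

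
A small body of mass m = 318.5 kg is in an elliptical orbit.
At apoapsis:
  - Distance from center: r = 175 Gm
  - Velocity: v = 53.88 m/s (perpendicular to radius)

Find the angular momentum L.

Convert to SI: r = 175 Gm = 1.75e+11 m.
Since v is perpendicular to r, L = m · v · r.
L = 318.5 · 53.88 · 1.75e+11 kg·m²/s ≈ 3.003e+15 kg·m²/s.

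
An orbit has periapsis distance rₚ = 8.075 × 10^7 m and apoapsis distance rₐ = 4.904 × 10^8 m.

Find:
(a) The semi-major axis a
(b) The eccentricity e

(a) a = (rₚ + rₐ) / 2 = (8.075e+07 + 4.904e+08) / 2 ≈ 2.856e+08 m = 2.856 × 10^8 m.
(b) e = (rₐ − rₚ) / (rₐ + rₚ) = (4.904e+08 − 8.075e+07) / (4.904e+08 + 8.075e+07) ≈ 0.7172.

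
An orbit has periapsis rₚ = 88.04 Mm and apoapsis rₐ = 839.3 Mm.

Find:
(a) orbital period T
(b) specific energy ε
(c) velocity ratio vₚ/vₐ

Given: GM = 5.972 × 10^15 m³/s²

Convert to SI: rₚ = 88.04 Mm = 8.804e+07 m; rₐ = 839.3 Mm = 8.393e+08 m.
(a) With a = (rₚ + rₐ)/2 = 4.6367e+08 m, T = 2π √(a³/GM) = 2π √((4.6367e+08)³/5.972e+15) s ≈ 8.118e+05 s
(b) With a = (rₚ + rₐ)/2 = 4.6367e+08 m, ε = −GM/(2a) = −5.972e+15/(2 · 4.6367e+08) J/kg ≈ -6.44e+06 J/kg
(c) Conservation of angular momentum (rₚvₚ = rₐvₐ) gives vₚ/vₐ = rₐ/rₚ = 8.393e+08/8.804e+07 ≈ 9.533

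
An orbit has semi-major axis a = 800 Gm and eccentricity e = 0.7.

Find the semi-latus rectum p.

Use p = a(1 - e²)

Convert to SI: a = 800 Gm = 8e+11 m.
p = a (1 − e²).
p = 8e+11 · (1 − (0.7)²) = 8e+11 · 0.51 ≈ 4.08e+11 m = 408 Gm.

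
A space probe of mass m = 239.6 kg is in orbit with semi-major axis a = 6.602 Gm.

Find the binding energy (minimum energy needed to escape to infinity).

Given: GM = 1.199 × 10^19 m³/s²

Convert to SI: a = 6.602 Gm = 6.602e+09 m.
Total orbital energy is E = −GMm/(2a); binding energy is E_bind = −E = GMm/(2a).
E_bind = 1.199e+19 · 239.6 / (2 · 6.602e+09) J ≈ 2.176e+11 J = 217.6 GJ.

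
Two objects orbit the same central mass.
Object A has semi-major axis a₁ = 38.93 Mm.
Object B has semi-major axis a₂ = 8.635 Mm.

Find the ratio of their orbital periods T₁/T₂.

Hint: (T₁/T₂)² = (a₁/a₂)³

Convert to SI: a₁ = 38.93 Mm = 3.893e+07 m; a₂ = 8.635 Mm = 8.635e+06 m.
From Kepler's third law, (T₁/T₂)² = (a₁/a₂)³, so T₁/T₂ = (a₁/a₂)^(3/2).
a₁/a₂ = 3.893e+07 / 8.635e+06 = 4.5084.
T₁/T₂ = (4.5084)^(3/2) ≈ 9.573.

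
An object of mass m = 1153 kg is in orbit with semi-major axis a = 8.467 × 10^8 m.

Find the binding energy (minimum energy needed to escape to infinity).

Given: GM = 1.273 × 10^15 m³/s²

Total orbital energy is E = −GMm/(2a); binding energy is E_bind = −E = GMm/(2a).
E_bind = 1.273e+15 · 1153 / (2 · 8.467e+08) J ≈ 8.668e+08 J = 866.8 MJ.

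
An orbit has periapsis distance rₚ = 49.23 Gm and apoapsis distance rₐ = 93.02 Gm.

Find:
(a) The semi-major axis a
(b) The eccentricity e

Convert to SI: rₚ = 49.23 Gm = 4.923e+10 m; rₐ = 93.02 Gm = 9.302e+10 m.
(a) a = (rₚ + rₐ) / 2 = (4.923e+10 + 9.302e+10) / 2 ≈ 7.112e+10 m = 71.12 Gm.
(b) e = (rₐ − rₚ) / (rₐ + rₚ) = (9.302e+10 − 4.923e+10) / (9.302e+10 + 4.923e+10) ≈ 0.3078.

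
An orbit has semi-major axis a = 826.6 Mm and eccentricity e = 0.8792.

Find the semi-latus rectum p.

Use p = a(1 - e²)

Convert to SI: a = 826.6 Mm = 8.266e+08 m.
p = a (1 − e²).
p = 8.266e+08 · (1 − (0.8792)²) = 8.266e+08 · 0.227007 ≈ 1.876e+08 m = 187.6 Mm.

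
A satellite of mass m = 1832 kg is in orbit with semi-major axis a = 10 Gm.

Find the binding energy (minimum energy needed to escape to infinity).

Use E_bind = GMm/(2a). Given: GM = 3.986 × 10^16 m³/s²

Convert to SI: a = 10 Gm = 1e+10 m.
Total orbital energy is E = −GMm/(2a); binding energy is E_bind = −E = GMm/(2a).
E_bind = 3.986e+16 · 1832 / (2 · 1e+10) J ≈ 3.651e+09 J = 3.651 GJ.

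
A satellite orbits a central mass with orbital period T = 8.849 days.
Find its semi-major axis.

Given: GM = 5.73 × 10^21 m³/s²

Convert to SI: T = 8.849 days = 764554 s.
Invert Kepler's third law: a = (GM · T² / (4π²))^(1/3).
Substituting T = 764554 s and GM = 5.73e+21 m³/s²:
a = (5.73e+21 · (764554)² / (4π²))^(1/3) m
a ≈ 4.394e+10 m = 43.94 Gm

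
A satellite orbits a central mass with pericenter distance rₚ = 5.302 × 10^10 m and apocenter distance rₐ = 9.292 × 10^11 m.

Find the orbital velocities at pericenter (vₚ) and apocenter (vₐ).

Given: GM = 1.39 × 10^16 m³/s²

Use the vis-viva equation v² = GM(2/r − 1/a) with a = (rₚ + rₐ)/2 = (5.302e+10 + 9.292e+11)/2 = 4.9111e+11 m.
vₚ = √(GM · (2/rₚ − 1/a)) = √(1.39e+16 · (2/5.302e+10 − 1/4.9111e+11)) m/s ≈ 704.3 m/s = 704.3 m/s.
vₐ = √(GM · (2/rₐ − 1/a)) = √(1.39e+16 · (2/9.292e+11 − 1/4.9111e+11)) m/s ≈ 40.19 m/s = 40.19 m/s.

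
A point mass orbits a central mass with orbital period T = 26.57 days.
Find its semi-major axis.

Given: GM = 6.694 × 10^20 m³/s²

Convert to SI: T = 26.57 days = 2.29565e+06 s.
Invert Kepler's third law: a = (GM · T² / (4π²))^(1/3).
Substituting T = 2.29565e+06 s and GM = 6.694e+20 m³/s²:
a = (6.694e+20 · (2.29565e+06)² / (4π²))^(1/3) m
a ≈ 4.471e+10 m = 44.71 Gm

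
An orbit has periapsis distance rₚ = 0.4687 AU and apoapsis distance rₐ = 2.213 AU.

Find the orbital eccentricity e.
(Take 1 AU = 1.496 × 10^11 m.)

Convert to SI: rₚ = 0.4687 AU = 7.01175e+10 m; rₐ = 2.213 AU = 3.31065e+11 m.
e = (rₐ − rₚ) / (rₐ + rₚ).
e = (3.31065e+11 − 7.01175e+10) / (3.31065e+11 + 7.01175e+10) = 2.60947e+11 / 4.01182e+11 ≈ 0.6504.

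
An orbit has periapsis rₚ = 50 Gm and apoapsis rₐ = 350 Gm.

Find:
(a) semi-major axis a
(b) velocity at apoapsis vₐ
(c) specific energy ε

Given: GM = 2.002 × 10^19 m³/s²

Convert to SI: rₚ = 50 Gm = 5e+10 m; rₐ = 350 Gm = 3.5e+11 m.
(a) a = (rₚ + rₐ)/2 = (5e+10 + 3.5e+11)/2 ≈ 2e+11 m
(b) With a = (rₚ + rₐ)/2 = 2e+11 m, vₐ = √(GM (2/rₐ − 1/a)) = √(2.002e+19 · (2/3.5e+11 − 1/2e+11)) m/s ≈ 3782 m/s
(c) With a = (rₚ + rₐ)/2 = 2e+11 m, ε = −GM/(2a) = −2.002e+19/(2 · 2e+11) J/kg ≈ -5.005e+07 J/kg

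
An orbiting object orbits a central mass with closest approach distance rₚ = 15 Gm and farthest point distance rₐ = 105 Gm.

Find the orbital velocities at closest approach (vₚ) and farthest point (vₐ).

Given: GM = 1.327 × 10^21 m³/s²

Convert to SI: rₚ = 15 Gm = 1.5e+10 m; rₐ = 105 Gm = 1.05e+11 m.
Use the vis-viva equation v² = GM(2/r − 1/a) with a = (rₚ + rₐ)/2 = (1.5e+10 + 1.05e+11)/2 = 6e+10 m.
vₚ = √(GM · (2/rₚ − 1/a)) = √(1.327e+21 · (2/1.5e+10 − 1/6e+10)) m/s ≈ 3.935e+05 m/s = 393.5 km/s.
vₐ = √(GM · (2/rₐ − 1/a)) = √(1.327e+21 · (2/1.05e+11 − 1/6e+10)) m/s ≈ 5.621e+04 m/s = 56.21 km/s.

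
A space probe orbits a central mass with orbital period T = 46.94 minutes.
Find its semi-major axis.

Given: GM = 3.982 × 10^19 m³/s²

Convert to SI: T = 46.94 minutes = 2816.4 s.
Invert Kepler's third law: a = (GM · T² / (4π²))^(1/3).
Substituting T = 2816.4 s and GM = 3.982e+19 m³/s²:
a = (3.982e+19 · (2816.4)² / (4π²))^(1/3) m
a ≈ 2e+08 m = 200 Mm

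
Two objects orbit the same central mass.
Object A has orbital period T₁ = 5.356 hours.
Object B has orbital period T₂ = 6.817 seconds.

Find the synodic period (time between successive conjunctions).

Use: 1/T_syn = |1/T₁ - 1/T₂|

Convert to SI: T₁ = 5.356 hours = 19281.6 s.
T_syn = |T₁ · T₂ / (T₁ − T₂)|.
T_syn = |19281.6 · 6.817 / (19281.6 − 6.817)| s ≈ 6.819 s = 6.819 seconds.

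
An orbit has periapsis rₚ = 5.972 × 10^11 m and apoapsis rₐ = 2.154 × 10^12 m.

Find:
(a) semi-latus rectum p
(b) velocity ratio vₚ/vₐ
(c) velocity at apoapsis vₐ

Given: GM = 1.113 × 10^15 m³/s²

(a) From a = (rₚ + rₐ)/2 = 1.3756e+12 m and e = (rₐ − rₚ)/(rₐ + rₚ) = 0.565862, p = a(1 − e²) = 1.3756e+12 · (1 − (0.565862)²) ≈ 9.351e+11 m
(b) Conservation of angular momentum (rₚvₚ = rₐvₐ) gives vₚ/vₐ = rₐ/rₚ = 2.154e+12/5.972e+11 ≈ 3.607
(c) With a = (rₚ + rₐ)/2 = 1.3756e+12 m, vₐ = √(GM (2/rₐ − 1/a)) = √(1.113e+15 · (2/2.154e+12 − 1/1.3756e+12)) m/s ≈ 14.98 m/s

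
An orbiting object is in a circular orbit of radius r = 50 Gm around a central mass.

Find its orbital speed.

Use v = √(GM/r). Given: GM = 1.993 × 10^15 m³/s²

Convert to SI: r = 50 Gm = 5e+10 m.
For a circular orbit, gravity supplies the centripetal force, so v = √(GM / r).
v = √(1.993e+15 / 5e+10) m/s ≈ 199.6 m/s = 199.6 m/s.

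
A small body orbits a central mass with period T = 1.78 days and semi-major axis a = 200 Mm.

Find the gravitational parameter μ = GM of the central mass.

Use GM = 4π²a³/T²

Convert to SI: T = 1.78 days = 153792 s; a = 200 Mm = 2e+08 m.
GM = 4π² · a³ / T².
GM = 4π² · (2e+08)³ / (153792)² m³/s² ≈ 1.335e+16 m³/s² = 1.335 × 10^16 m³/s².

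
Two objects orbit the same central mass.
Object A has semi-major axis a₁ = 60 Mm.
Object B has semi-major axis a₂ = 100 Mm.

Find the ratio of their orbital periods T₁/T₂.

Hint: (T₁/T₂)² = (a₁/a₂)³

Convert to SI: a₁ = 60 Mm = 6e+07 m; a₂ = 100 Mm = 1e+08 m.
From Kepler's third law, (T₁/T₂)² = (a₁/a₂)³, so T₁/T₂ = (a₁/a₂)^(3/2).
a₁/a₂ = 6e+07 / 1e+08 = 0.6.
T₁/T₂ = (0.6)^(3/2) ≈ 0.4648.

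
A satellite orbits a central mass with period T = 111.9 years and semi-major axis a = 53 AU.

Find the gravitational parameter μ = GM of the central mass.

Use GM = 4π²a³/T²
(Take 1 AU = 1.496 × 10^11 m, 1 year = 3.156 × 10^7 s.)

Convert to SI: T = 111.9 years = 3.53156e+09 s; a = 53 AU = 7.9288e+12 m.
GM = 4π² · a³ / T².
GM = 4π² · (7.9288e+12)³ / (3.53156e+09)² m³/s² ≈ 1.578e+21 m³/s² = 1.578 × 10^21 m³/s².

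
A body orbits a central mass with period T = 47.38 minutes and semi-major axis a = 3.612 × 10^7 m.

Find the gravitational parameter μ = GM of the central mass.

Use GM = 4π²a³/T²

Convert to SI: T = 47.38 minutes = 2842.8 s.
GM = 4π² · a³ / T².
GM = 4π² · (3.612e+07)³ / (2842.8)² m³/s² ≈ 2.302e+17 m³/s² = 2.302 × 10^17 m³/s².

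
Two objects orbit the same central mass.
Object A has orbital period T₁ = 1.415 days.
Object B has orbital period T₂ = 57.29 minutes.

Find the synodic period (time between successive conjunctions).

Convert to SI: T₁ = 1.415 days = 122256 s; T₂ = 57.29 minutes = 3437.4 s.
T_syn = |T₁ · T₂ / (T₁ − T₂)|.
T_syn = |122256 · 3437.4 / (122256 − 3437.4)| s ≈ 3537 s = 58.95 minutes.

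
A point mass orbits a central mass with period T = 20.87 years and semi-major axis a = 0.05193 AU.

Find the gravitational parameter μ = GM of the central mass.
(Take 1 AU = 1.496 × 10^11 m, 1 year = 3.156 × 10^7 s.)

Convert to SI: T = 20.87 years = 6.58657e+08 s; a = 0.05193 AU = 7.76873e+09 m.
GM = 4π² · a³ / T².
GM = 4π² · (7.76873e+09)³ / (6.58657e+08)² m³/s² ≈ 4.267e+13 m³/s² = 4.267 × 10^13 m³/s².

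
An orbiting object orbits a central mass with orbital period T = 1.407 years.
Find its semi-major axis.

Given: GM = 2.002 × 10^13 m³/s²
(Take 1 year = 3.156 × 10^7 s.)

Convert to SI: T = 1.407 years = 4.44049e+07 s.
Invert Kepler's third law: a = (GM · T² / (4π²))^(1/3).
Substituting T = 4.44049e+07 s and GM = 2.002e+13 m³/s²:
a = (2.002e+13 · (4.44049e+07)² / (4π²))^(1/3) m
a ≈ 1e+09 m = 1000 Mm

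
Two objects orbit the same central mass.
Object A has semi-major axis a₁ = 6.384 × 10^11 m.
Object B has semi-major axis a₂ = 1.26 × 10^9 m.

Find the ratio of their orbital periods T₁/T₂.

From Kepler's third law, (T₁/T₂)² = (a₁/a₂)³, so T₁/T₂ = (a₁/a₂)^(3/2).
a₁/a₂ = 6.384e+11 / 1.26e+09 = 506.667.
T₁/T₂ = (506.667)^(3/2) ≈ 1.14e+04.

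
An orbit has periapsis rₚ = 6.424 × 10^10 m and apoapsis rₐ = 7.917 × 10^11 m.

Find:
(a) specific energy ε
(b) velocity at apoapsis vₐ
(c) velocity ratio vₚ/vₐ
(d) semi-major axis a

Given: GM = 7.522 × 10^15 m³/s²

(a) With a = (rₚ + rₐ)/2 = 4.2797e+11 m, ε = −GM/(2a) = −7.522e+15/(2 · 4.2797e+11) J/kg ≈ -8788 J/kg
(b) With a = (rₚ + rₐ)/2 = 4.2797e+11 m, vₐ = √(GM (2/rₐ − 1/a)) = √(7.522e+15 · (2/7.917e+11 − 1/4.2797e+11)) m/s ≈ 37.76 m/s
(c) Conservation of angular momentum (rₚvₚ = rₐvₐ) gives vₚ/vₐ = rₐ/rₚ = 7.917e+11/6.424e+10 ≈ 12.32
(d) a = (rₚ + rₐ)/2 = (6.424e+10 + 7.917e+11)/2 ≈ 4.28e+11 m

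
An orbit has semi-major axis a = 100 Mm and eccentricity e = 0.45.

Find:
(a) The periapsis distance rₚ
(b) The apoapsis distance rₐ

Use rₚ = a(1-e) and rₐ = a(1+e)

Convert to SI: a = 100 Mm = 1e+08 m.
(a) rₚ = a(1 − e) = 1e+08 · (1 − 0.45) = 1e+08 · 0.55 ≈ 5.5e+07 m = 55 Mm.
(b) rₐ = a(1 + e) = 1e+08 · (1 + 0.45) = 1e+08 · 1.45 ≈ 1.45e+08 m = 145 Mm.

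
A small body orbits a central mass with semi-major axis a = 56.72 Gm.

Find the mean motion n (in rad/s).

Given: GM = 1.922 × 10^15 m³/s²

Convert to SI: a = 56.72 Gm = 5.672e+10 m.
n = √(GM / a³).
n = √(1.922e+15 / (5.672e+10)³) rad/s ≈ 3.245e-09 rad/s.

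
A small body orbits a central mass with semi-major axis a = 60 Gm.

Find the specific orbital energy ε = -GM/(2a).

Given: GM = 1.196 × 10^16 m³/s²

Convert to SI: a = 60 Gm = 6e+10 m.
ε = −GM / (2a).
ε = −1.196e+16 / (2 · 6e+10) J/kg ≈ -9.967e+04 J/kg = -99.67 kJ/kg.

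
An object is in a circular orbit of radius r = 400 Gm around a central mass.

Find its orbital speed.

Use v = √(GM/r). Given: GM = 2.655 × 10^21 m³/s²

Convert to SI: r = 400 Gm = 4e+11 m.
For a circular orbit, gravity supplies the centripetal force, so v = √(GM / r).
v = √(2.655e+21 / 4e+11) m/s ≈ 8.147e+04 m/s = 81.47 km/s.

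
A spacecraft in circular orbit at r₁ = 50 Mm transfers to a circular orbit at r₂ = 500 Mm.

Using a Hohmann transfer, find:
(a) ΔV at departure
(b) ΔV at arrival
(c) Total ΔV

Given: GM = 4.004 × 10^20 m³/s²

Convert to SI: r₁ = 50 Mm = 5e+07 m; r₂ = 500 Mm = 5e+08 m.
Transfer semi-major axis: a_t = (r₁ + r₂)/2 = (5e+07 + 5e+08)/2 = 2.75e+08 m.
Circular speeds: v₁ = √(GM/r₁) = 2.82984e+06 m/s, v₂ = √(GM/r₂) = 894874 m/s.
Transfer speeds (vis-viva v² = GM(2/r − 1/a_t)): v₁ᵗ = 3.81576e+06 m/s, v₂ᵗ = 381576 m/s.
(a) ΔV₁ = |v₁ᵗ − v₁| ≈ 9.859e+05 m/s = 985.9 km/s.
(b) ΔV₂ = |v₂ − v₂ᵗ| ≈ 5.133e+05 m/s = 513.3 km/s.
(c) ΔV_total = ΔV₁ + ΔV₂ ≈ 1.499e+06 m/s = 1499 km/s.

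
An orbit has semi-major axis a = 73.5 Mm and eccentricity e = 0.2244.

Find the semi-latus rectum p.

Convert to SI: a = 73.5 Mm = 7.35e+07 m.
p = a (1 − e²).
p = 7.35e+07 · (1 − (0.2244)²) = 7.35e+07 · 0.949645 ≈ 6.98e+07 m = 69.8 Mm.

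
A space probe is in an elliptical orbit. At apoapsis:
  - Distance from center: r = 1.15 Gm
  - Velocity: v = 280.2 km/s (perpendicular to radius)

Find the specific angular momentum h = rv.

Convert to SI: r = 1.15 Gm = 1.15e+09 m; v = 280.2 km/s = 280200 m/s.
With v perpendicular to r, h = r · v.
h = 1.15e+09 · 280200 m²/s ≈ 3.222e+14 m²/s.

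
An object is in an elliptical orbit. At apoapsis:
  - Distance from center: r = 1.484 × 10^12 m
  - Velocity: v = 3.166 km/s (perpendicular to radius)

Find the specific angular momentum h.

Convert to SI: v = 3.166 km/s = 3166 m/s.
With v perpendicular to r, h = r · v.
h = 1.484e+12 · 3166 m²/s ≈ 4.698e+15 m²/s.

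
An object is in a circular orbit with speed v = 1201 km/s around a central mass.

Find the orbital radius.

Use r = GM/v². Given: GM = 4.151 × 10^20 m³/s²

Convert to SI: v = 1201 km/s = 1.201e+06 m/s.
For a circular orbit, v² = GM / r, so r = GM / v².
r = 4.151e+20 / (1.201e+06)² m ≈ 2.878e+08 m = 287.8 Mm.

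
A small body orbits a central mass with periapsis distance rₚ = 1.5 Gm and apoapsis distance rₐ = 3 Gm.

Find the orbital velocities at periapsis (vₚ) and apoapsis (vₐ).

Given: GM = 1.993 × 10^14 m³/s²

Convert to SI: rₚ = 1.5 Gm = 1.5e+09 m; rₐ = 3 Gm = 3e+09 m.
Use the vis-viva equation v² = GM(2/r − 1/a) with a = (rₚ + rₐ)/2 = (1.5e+09 + 3e+09)/2 = 2.25e+09 m.
vₚ = √(GM · (2/rₚ − 1/a)) = √(1.993e+14 · (2/1.5e+09 − 1/2.25e+09)) m/s ≈ 420.9 m/s = 420.9 m/s.
vₐ = √(GM · (2/rₐ − 1/a)) = √(1.993e+14 · (2/3e+09 − 1/2.25e+09)) m/s ≈ 210.4 m/s = 210.4 m/s.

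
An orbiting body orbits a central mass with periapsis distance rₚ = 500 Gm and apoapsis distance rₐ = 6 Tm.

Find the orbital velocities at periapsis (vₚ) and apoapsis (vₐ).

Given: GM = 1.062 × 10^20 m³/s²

Convert to SI: rₚ = 500 Gm = 5e+11 m; rₐ = 6 Tm = 6e+12 m.
Use the vis-viva equation v² = GM(2/r − 1/a) with a = (rₚ + rₐ)/2 = (5e+11 + 6e+12)/2 = 3.25e+12 m.
vₚ = √(GM · (2/rₚ − 1/a)) = √(1.062e+20 · (2/5e+11 − 1/3.25e+12)) m/s ≈ 1.98e+04 m/s = 19.8 km/s.
vₐ = √(GM · (2/rₐ − 1/a)) = √(1.062e+20 · (2/6e+12 − 1/3.25e+12)) m/s ≈ 1650 m/s = 1.65 km/s.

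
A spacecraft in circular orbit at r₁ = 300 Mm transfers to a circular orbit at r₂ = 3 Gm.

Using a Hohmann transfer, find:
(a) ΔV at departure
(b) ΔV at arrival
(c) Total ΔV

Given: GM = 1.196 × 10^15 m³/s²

Convert to SI: r₁ = 300 Mm = 3e+08 m; r₂ = 3 Gm = 3e+09 m.
Transfer semi-major axis: a_t = (r₁ + r₂)/2 = (3e+08 + 3e+09)/2 = 1.65e+09 m.
Circular speeds: v₁ = √(GM/r₁) = 1996.66 m/s, v₂ = √(GM/r₂) = 631.401 m/s.
Transfer speeds (vis-viva v² = GM(2/r − 1/a_t)): v₁ᵗ = 2692.3 m/s, v₂ᵗ = 269.23 m/s.
(a) ΔV₁ = |v₁ᵗ − v₁| ≈ 695.6 m/s = 695.6 m/s.
(b) ΔV₂ = |v₂ − v₂ᵗ| ≈ 362.2 m/s = 362.2 m/s.
(c) ΔV_total = ΔV₁ + ΔV₂ ≈ 1058 m/s = 1.058 km/s.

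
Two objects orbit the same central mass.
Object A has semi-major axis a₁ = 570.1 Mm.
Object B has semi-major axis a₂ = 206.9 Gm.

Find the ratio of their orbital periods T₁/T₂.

Convert to SI: a₁ = 570.1 Mm = 5.701e+08 m; a₂ = 206.9 Gm = 2.069e+11 m.
From Kepler's third law, (T₁/T₂)² = (a₁/a₂)³, so T₁/T₂ = (a₁/a₂)^(3/2).
a₁/a₂ = 5.701e+08 / 2.069e+11 = 0.00275544.
T₁/T₂ = (0.00275544)^(3/2) ≈ 0.0001446.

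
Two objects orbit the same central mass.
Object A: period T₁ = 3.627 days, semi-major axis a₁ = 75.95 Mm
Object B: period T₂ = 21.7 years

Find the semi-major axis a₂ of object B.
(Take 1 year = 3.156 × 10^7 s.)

Convert to SI: T₁ = 3.627 days = 313373 s; a₁ = 75.95 Mm = 7.595e+07 m; T₂ = 21.7 years = 6.84852e+08 s.
Kepler's third law: (T₁/T₂)² = (a₁/a₂)³ ⇒ a₂ = a₁ · (T₂/T₁)^(2/3).
T₂/T₁ = 6.84852e+08 / 313373 = 2185.42.
a₂ = 7.595e+07 · (2185.42)^(2/3) m ≈ 1.279e+10 m = 12.79 Gm.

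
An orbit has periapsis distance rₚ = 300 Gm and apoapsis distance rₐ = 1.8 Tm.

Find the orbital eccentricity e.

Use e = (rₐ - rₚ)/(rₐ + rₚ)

Convert to SI: rₚ = 300 Gm = 3e+11 m; rₐ = 1.8 Tm = 1.8e+12 m.
e = (rₐ − rₚ) / (rₐ + rₚ).
e = (1.8e+12 − 3e+11) / (1.8e+12 + 3e+11) = 1.5e+12 / 2.1e+12 ≈ 0.7143.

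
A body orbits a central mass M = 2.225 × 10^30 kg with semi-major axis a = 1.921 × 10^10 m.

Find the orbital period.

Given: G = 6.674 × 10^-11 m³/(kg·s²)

GM = G · M = 6.674e-11 · 2.225e+30 = 1.48496e+20 m³/s².
Kepler's third law: T = 2π √(a³ / GM).
Substituting a = 1.921e+10 m and GM = 1.48496e+20 m³/s²:
T = 2π √((1.921e+10)³ / 1.48496e+20) s
T ≈ 1.373e+06 s = 15.89 days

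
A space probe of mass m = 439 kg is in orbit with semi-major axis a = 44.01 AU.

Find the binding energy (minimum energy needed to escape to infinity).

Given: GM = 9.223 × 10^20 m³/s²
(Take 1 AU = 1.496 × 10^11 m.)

Convert to SI: a = 44.01 AU = 6.5839e+12 m.
Total orbital energy is E = −GMm/(2a); binding energy is E_bind = −E = GMm/(2a).
E_bind = 9.223e+20 · 439 / (2 · 6.5839e+12) J ≈ 3.075e+10 J = 30.75 GJ.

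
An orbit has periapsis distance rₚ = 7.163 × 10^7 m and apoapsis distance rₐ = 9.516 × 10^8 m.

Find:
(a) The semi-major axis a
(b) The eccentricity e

(a) a = (rₚ + rₐ) / 2 = (7.163e+07 + 9.516e+08) / 2 ≈ 5.116e+08 m = 5.116 × 10^8 m.
(b) e = (rₐ − rₚ) / (rₐ + rₚ) = (9.516e+08 − 7.163e+07) / (9.516e+08 + 7.163e+07) ≈ 0.86.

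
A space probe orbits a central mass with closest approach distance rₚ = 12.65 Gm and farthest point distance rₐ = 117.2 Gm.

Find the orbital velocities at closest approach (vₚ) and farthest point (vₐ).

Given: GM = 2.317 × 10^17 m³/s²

Convert to SI: rₚ = 12.65 Gm = 1.265e+10 m; rₐ = 117.2 Gm = 1.172e+11 m.
Use the vis-viva equation v² = GM(2/r − 1/a) with a = (rₚ + rₐ)/2 = (1.265e+10 + 1.172e+11)/2 = 6.4925e+10 m.
vₚ = √(GM · (2/rₚ − 1/a)) = √(2.317e+17 · (2/1.265e+10 − 1/6.4925e+10)) m/s ≈ 5750 m/s = 5.75 km/s.
vₐ = √(GM · (2/rₐ − 1/a)) = √(2.317e+17 · (2/1.172e+11 − 1/6.4925e+10)) m/s ≈ 620.6 m/s = 620.6 m/s.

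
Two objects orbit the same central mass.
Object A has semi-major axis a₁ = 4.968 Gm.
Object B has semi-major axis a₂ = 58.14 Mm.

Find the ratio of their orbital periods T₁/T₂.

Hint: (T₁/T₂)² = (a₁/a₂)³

Convert to SI: a₁ = 4.968 Gm = 4.968e+09 m; a₂ = 58.14 Mm = 5.814e+07 m.
From Kepler's third law, (T₁/T₂)² = (a₁/a₂)³, so T₁/T₂ = (a₁/a₂)^(3/2).
a₁/a₂ = 4.968e+09 / 5.814e+07 = 85.4489.
T₁/T₂ = (85.4489)^(3/2) ≈ 789.9.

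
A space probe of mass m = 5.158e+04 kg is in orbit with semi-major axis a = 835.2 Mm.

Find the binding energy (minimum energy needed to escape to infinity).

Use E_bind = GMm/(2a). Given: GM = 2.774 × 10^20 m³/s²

Convert to SI: a = 835.2 Mm = 8.352e+08 m.
Total orbital energy is E = −GMm/(2a); binding energy is E_bind = −E = GMm/(2a).
E_bind = 2.774e+20 · 5.158e+04 / (2 · 8.352e+08) J ≈ 8.566e+15 J = 8.566 PJ.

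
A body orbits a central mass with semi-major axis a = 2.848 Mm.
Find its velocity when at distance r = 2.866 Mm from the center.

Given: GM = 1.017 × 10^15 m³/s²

Convert to SI: a = 2.848 Mm = 2.848e+06 m; r = 2.866 Mm = 2.866e+06 m.
Vis-viva: v = √(GM · (2/r − 1/a)).
2/r − 1/a = 2/2.866e+06 − 1/2.848e+06 = 3.46713e-07 m⁻¹.
v = √(1.017e+15 · 3.46713e-07) m/s ≈ 1.878e+04 m/s = 18.78 km/s.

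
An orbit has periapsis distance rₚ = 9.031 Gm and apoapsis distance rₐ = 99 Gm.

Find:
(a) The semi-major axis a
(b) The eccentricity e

Convert to SI: rₚ = 9.031 Gm = 9.031e+09 m; rₐ = 99 Gm = 9.9e+10 m.
(a) a = (rₚ + rₐ) / 2 = (9.031e+09 + 9.9e+10) / 2 ≈ 5.402e+10 m = 54.02 Gm.
(b) e = (rₐ − rₚ) / (rₐ + rₚ) = (9.9e+10 − 9.031e+09) / (9.9e+10 + 9.031e+09) ≈ 0.8328.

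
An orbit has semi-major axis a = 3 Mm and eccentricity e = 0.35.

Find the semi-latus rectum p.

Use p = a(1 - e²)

Convert to SI: a = 3 Mm = 3e+06 m.
p = a (1 − e²).
p = 3e+06 · (1 − (0.35)²) = 3e+06 · 0.8775 ≈ 2.632e+06 m = 2.632 Mm.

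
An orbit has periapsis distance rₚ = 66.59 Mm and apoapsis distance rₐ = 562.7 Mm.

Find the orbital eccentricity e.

Convert to SI: rₚ = 66.59 Mm = 6.659e+07 m; rₐ = 562.7 Mm = 5.627e+08 m.
e = (rₐ − rₚ) / (rₐ + rₚ).
e = (5.627e+08 − 6.659e+07) / (5.627e+08 + 6.659e+07) = 4.9611e+08 / 6.2929e+08 ≈ 0.7884.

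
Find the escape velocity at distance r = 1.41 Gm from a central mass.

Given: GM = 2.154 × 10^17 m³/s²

Convert to SI: r = 1.41 Gm = 1.41e+09 m.
Escape velocity comes from setting total energy to zero: ½v² − GM/r = 0 ⇒ v_esc = √(2GM / r).
v_esc = √(2 · 2.154e+17 / 1.41e+09) m/s ≈ 1.748e+04 m/s = 17.48 km/s.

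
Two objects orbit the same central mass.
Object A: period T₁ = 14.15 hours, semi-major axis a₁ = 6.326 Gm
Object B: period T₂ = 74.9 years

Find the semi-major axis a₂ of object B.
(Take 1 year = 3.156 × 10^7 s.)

Convert to SI: T₁ = 14.15 hours = 50940 s; a₁ = 6.326 Gm = 6.326e+09 m; T₂ = 74.9 years = 2.36384e+09 s.
Kepler's third law: (T₁/T₂)² = (a₁/a₂)³ ⇒ a₂ = a₁ · (T₂/T₁)^(2/3).
T₂/T₁ = 2.36384e+09 / 50940 = 46404.5.
a₂ = 6.326e+09 · (46404.5)^(2/3) m ≈ 8.169e+12 m = 8.169 Tm.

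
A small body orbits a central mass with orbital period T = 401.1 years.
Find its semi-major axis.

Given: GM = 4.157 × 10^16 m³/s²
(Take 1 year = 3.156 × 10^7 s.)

Convert to SI: T = 401.1 years = 1.26587e+10 s.
Invert Kepler's third law: a = (GM · T² / (4π²))^(1/3).
Substituting T = 1.26587e+10 s and GM = 4.157e+16 m³/s²:
a = (4.157e+16 · (1.26587e+10)² / (4π²))^(1/3) m
a ≈ 5.526e+11 m = 552.6 Gm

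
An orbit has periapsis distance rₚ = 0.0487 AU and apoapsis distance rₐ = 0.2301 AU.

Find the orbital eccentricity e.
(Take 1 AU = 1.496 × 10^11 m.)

Convert to SI: rₚ = 0.0487 AU = 7.28552e+09 m; rₐ = 0.2301 AU = 3.4423e+10 m.
e = (rₐ − rₚ) / (rₐ + rₚ).
e = (3.4423e+10 − 7.28552e+09) / (3.4423e+10 + 7.28552e+09) = 2.71374e+10 / 4.17085e+10 ≈ 0.6506.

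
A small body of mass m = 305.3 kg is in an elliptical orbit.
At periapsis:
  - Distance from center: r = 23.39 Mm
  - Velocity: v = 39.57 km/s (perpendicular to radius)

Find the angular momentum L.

Convert to SI: r = 23.39 Mm = 2.339e+07 m; v = 39.57 km/s = 39570 m/s.
Since v is perpendicular to r, L = m · v · r.
L = 305.3 · 39570 · 2.339e+07 kg·m²/s ≈ 2.826e+14 kg·m²/s.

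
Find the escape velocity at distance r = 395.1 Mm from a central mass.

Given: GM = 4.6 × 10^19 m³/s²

Convert to SI: r = 395.1 Mm = 3.951e+08 m.
Escape velocity comes from setting total energy to zero: ½v² − GM/r = 0 ⇒ v_esc = √(2GM / r).
v_esc = √(2 · 4.6e+19 / 3.951e+08) m/s ≈ 4.825e+05 m/s = 482.5 km/s.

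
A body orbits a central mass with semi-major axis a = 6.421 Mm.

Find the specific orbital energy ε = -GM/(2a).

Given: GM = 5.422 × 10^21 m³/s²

Convert to SI: a = 6.421 Mm = 6.421e+06 m.
ε = −GM / (2a).
ε = −5.422e+21 / (2 · 6.421e+06) J/kg ≈ -4.222e+14 J/kg = -4.222e+05 GJ/kg.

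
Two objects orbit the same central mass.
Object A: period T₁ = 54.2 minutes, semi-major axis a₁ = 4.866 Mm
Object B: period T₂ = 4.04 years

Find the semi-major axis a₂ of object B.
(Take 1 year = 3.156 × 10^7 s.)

Convert to SI: T₁ = 54.2 minutes = 3252 s; a₁ = 4.866 Mm = 4.866e+06 m; T₂ = 4.04 years = 1.27502e+08 s.
Kepler's third law: (T₁/T₂)² = (a₁/a₂)³ ⇒ a₂ = a₁ · (T₂/T₁)^(2/3).
T₂/T₁ = 1.27502e+08 / 3252 = 39207.4.
a₂ = 4.866e+06 · (39207.4)^(2/3) m ≈ 5.616e+09 m = 5.616 Gm.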